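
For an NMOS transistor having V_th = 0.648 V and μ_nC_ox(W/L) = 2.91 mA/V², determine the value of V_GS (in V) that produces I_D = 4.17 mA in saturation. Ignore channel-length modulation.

V_GS = 2.34 V

In saturation I_D = ½ k_n (V_GS − V_th)², so V_GS − V_th = √(2 I_D / k_n) = √(2 × 4.17 / 2.91) = 1.69 V.
V_GS = 0.648 + 1.69 = 2.34 V.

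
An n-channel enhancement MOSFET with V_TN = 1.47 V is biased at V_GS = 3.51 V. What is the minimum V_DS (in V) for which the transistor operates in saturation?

The boundary between triode and saturation is V_DS = V_GS − V_TN = V_ov.
V_ov = 3.51 − 1.47 = 2.04 V.

V_DS,sat = 2.04 V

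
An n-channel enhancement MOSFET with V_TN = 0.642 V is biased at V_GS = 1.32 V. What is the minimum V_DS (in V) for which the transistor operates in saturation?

The boundary between triode and saturation is V_DS = V_GS − V_TN = V_ov.
V_ov = 1.32 − 0.642 = 0.678 V.

V_DS,sat = 0.678 V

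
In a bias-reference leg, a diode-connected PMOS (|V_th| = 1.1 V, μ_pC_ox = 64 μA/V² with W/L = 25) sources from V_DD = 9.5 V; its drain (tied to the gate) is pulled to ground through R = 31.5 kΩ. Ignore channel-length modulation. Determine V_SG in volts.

V_SG = 1.66 V

With gate tied to drain, V_SG = V_SD ≥ V_SG − |V_th|, so the device is in saturation.
k_p = μ_pC_ox · (W/L) = 1.6 mA/V².
KCL at the drain: ½ k_p (V_SG − |V_th|)² = (V_DD − V_SG)/R.
Let x = V_SG − 1.1. Then 25.2 x² + x − 8.4 = 0, giving x = 0.558 V (positive root), so V_SG = 1.66 V.
I_D = (V_DD − V_SG)/R = (9.5 − 1.66) / 31.5 = 0.249 mA.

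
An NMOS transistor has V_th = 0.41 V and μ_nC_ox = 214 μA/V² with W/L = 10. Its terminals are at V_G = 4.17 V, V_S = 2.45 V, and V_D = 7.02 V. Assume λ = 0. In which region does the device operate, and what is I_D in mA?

Saturation; I_D = 1.84 mA

V_GS = V_G − V_S = 4.17 − 2.45 = 1.72 V; V_DS = V_D − V_S = 7.02 − 2.45 = 4.57 V.
k_n = μ_nC_ox · (W/L) = 2.14 mA/V².
V_ov = V_GS − V_th = 1.72 − 0.41 = 1.31 V.
Since V_DS = 4.57 V ≥ V_ov = 1.31 V, the device is in saturation.
I_D = ½ k_n V_ov² = 0.5 × 2.14 × 1.31² = 1.84 mA.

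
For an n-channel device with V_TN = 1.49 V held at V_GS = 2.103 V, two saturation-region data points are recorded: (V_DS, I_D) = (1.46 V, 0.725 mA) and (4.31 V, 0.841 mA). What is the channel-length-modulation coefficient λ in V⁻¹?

λ = 0.0612 V⁻¹

With V_GS fixed, I_D ∝ (1 + λ V_DS) in saturation, so I_D2/I_D1 = (1 + λ V_DS2)/(1 + λ V_DS1).
0.841/0.725 = 1.16 = (1 + 4.31 λ)/(1 + 1.46 λ).
Solving: λ (I_D1 V_DS2 − I_D2 V_DS1) = I_D2 − I_D1, so λ = (0.841 − 0.725) / (0.725 × 4.31 − 0.841 × 1.46) = 0.116 / 1.9 = 0.0612 V⁻¹.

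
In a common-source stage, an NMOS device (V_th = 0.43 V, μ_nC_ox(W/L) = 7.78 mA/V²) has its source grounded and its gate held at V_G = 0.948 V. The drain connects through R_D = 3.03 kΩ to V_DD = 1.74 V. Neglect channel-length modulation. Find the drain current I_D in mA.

V_GS = V_G = 0.948 V, so V_ov = 0.948 − 0.43 = 0.518 V.
Assume saturation: I_D = ½ k_n V_ov² = 0.5 × 7.78 × 0.518² = 1.04 mA, giving V_DS = V_DD − I_D R_D = 1.74 − 1.04 × 3.03 = -1.42 V.
But -1.42 V < V_ov = 0.518 V, so the device is actually in triode.
In triode I_D = k_n[V_ov V_DS − ½ V_DS²] and I_D = (V_DD − V_DS)/R_D. Equating: 11.8 V_DS² − 13.21 V_DS + 1.74 = 0, giving V_DS = 0.152 V (the root below V_ov).
I_D = (1.74 − 0.152) / 3.03 = 0.524 mA.

I_D = 0.524 mA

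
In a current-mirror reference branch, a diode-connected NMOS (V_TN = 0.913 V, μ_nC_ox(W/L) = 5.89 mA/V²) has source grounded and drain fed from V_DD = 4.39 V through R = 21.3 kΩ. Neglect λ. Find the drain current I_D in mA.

With gate tied to drain, V_GS = V_DS ≥ V_GS − V_TN, so the device is in saturation.
KCL at the drain: ½ k_n (V_GS − V_TN)² = (V_DD − V_GS)/R.
Let x = V_GS − 0.913. Then 62.7 x² + x − 3.477 = 0, giving x = 0.228 V (positive root), so V_GS = 1.14 V.
I_D = (V_DD − V_GS)/R = (4.39 − 1.14) / 21.3 = 0.153 mA.

I_D = 0.153 mA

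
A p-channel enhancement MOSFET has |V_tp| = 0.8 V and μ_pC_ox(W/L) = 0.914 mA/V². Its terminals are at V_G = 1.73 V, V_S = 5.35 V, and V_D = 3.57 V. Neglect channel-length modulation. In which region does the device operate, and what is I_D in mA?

Triode; I_D = 3.14 mA

V_SG = V_S − V_G = 5.35 − 1.73 = 3.62 V; V_SD = V_S − V_D = 5.35 − 3.57 = 1.78 V.
V_ov = V_SG − |V_tp| = 3.62 − 0.8 = 2.82 V.
Since V_SD = 1.78 V < V_ov = 2.82 V, the device is in the triode region.
I_D = k_p [V_ov · V_SD − ½ V_SD²] = 0.914 × [2.82 × 1.78 − 0.5 × 1.78²] = 3.14 mA.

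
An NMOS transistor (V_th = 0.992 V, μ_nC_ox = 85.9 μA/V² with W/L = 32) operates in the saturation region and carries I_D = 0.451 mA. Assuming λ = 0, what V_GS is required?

V_GS = 1.56 V

k_n = μ_nC_ox · (W/L) = 2.749 mA/V².
In saturation I_D = ½ k_n (V_GS − V_th)², so V_GS − V_th = √(2 I_D / k_n) = √(2 × 0.451 / 2.749) = 0.573 V.
V_GS = 0.992 + 0.573 = 1.56 V.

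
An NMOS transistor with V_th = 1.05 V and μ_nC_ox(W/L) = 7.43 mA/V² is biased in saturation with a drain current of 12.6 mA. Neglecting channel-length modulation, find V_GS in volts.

In saturation I_D = ½ k_n (V_GS − V_th)², so V_GS − V_th = √(2 I_D / k_n) = √(2 × 12.6 / 7.43) = 1.84 V.
V_GS = 1.05 + 1.84 = 2.89 V.

V_GS = 2.89 V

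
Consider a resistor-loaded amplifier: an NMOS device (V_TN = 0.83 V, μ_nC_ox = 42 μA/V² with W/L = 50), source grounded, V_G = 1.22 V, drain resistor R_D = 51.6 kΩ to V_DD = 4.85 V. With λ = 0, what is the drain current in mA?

V_GS = V_G = 1.22 V, so V_ov = 1.22 − 0.83 = 0.39 V.
k_n = μ_nC_ox · (W/L) = 2.1 mA/V².
Assume saturation: I_D = ½ k_n V_ov² = 0.5 × 2.1 × 0.39² = 0.16 mA, giving V_DS = V_DD − I_D R_D = 4.85 − 0.16 × 51.6 = -3.39 V.
But -3.39 V < V_ov = 0.39 V, so the device is actually in triode.
In triode I_D = k_n[V_ov V_DS − ½ V_DS²] and I_D = (V_DD − V_DS)/R_D. Equating: 54.2 V_DS² − 43.26 V_DS + 4.85 = 0, giving V_DS = 0.135 V (the root below V_ov).
I_D = (4.85 − 0.135) / 51.6 = 0.0914 mA.

I_D = 0.0914 mA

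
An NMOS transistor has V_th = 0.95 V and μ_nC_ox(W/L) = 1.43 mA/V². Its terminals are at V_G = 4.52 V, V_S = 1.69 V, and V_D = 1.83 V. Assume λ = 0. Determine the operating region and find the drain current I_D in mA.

Triode; I_D = 0.362 mA

V_GS = V_G − V_S = 4.52 − 1.69 = 2.83 V; V_DS = V_D − V_S = 1.83 − 1.69 = 0.14 V.
V_ov = V_GS − V_th = 2.83 − 0.95 = 1.88 V.
Since V_DS = 0.14 V < V_ov = 1.88 V, the device is in the triode region.
I_D = k_n [V_ov · V_DS − ½ V_DS²] = 1.43 × [1.88 × 0.14 − 0.5 × 0.14²] = 0.362 mA.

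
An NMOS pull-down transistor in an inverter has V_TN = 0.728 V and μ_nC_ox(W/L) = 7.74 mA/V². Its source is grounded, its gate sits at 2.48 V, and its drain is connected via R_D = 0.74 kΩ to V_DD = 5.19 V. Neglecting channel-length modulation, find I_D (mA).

V_GS = V_G = 2.48 V, so V_ov = 2.48 − 0.728 = 1.75 V.
Assume saturation: I_D = ½ k_n V_ov² = 0.5 × 7.74 × 1.75² = 11.9 mA, giving V_DS = V_DD − I_D R_D = 5.19 − 11.9 × 0.74 = -3.6 V.
But -3.6 V < V_ov = 1.75 V, so the device is actually in triode.
In triode I_D = k_n[V_ov V_DS − ½ V_DS²] and I_D = (V_DD − V_DS)/R_D. Equating: 2.86 V_DS² − 11.03 V_DS + 5.19 = 0, giving V_DS = 0.548 V (the root below V_ov).
I_D = (5.19 − 0.548) / 0.74 = 6.27 mA.

I_D = 6.27 mA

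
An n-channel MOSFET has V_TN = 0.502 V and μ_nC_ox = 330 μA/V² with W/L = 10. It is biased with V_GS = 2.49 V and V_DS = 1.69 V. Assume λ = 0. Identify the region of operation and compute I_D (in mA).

Triode; I_D = 6.37 mA

k_n = μ_nC_ox · (W/L) = 3.3 mA/V².
V_ov = V_GS − V_TN = 2.49 − 0.502 = 1.99 V.
Since V_DS = 1.69 V < V_ov = 1.99 V, the device is in the triode region.
I_D = k_n [V_ov · V_DS − ½ V_DS²] = 3.3 × [1.99 × 1.69 − 0.5 × 1.69²] = 6.37 mA.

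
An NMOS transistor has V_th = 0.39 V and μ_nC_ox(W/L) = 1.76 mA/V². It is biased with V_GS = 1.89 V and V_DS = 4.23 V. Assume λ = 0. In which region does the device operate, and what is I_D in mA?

V_ov = V_GS − V_th = 1.89 − 0.39 = 1.5 V.
Since V_DS = 4.23 V ≥ V_ov = 1.5 V, the device is in saturation.
I_D = ½ k_n V_ov² = 0.5 × 1.76 × 1.5² = 1.98 mA.

Saturation; I_D = 1.98 mA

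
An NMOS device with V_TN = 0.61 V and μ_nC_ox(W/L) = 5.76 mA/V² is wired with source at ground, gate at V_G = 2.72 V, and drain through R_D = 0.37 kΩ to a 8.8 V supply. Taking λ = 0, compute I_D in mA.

I_D = 12.8 mA

V_GS = V_G = 2.72 V, so V_ov = 2.72 − 0.61 = 2.11 V.
Assume saturation: I_D = ½ k_n V_ov² = 0.5 × 5.76 × 2.11² = 12.8 mA, giving V_DS = V_DD − I_D R_D = 8.8 − 12.8 × 0.37 = 4.06 V.
V_DS = 4.06 V ≥ V_ov = 2.11 V, confirming saturation.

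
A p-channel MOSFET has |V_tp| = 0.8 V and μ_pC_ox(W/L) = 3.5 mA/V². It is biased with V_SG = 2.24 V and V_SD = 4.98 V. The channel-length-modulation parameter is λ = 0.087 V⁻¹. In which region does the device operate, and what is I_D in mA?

V_ov = V_SG − |V_tp| = 2.24 − 0.8 = 1.44 V.
Since V_SD = 4.98 V ≥ V_ov = 1.44 V, the device is in saturation.
I_D = ½ k_p V_ov² (1 + λ V_SD) = 0.5 × 3.5 × 1.44² × (1 + 0.087 × 4.98) = 5.2 mA.

Saturation; I_D = 5.20 mA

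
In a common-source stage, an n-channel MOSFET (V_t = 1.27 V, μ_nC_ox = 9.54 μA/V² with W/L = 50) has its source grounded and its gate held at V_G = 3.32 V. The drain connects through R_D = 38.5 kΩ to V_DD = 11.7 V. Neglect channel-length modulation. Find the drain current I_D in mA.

V_GS = V_G = 3.32 V, so V_ov = 3.32 − 1.27 = 2.05 V.
k_n = μ_nC_ox · (W/L) = 0.477 mA/V².
Assume saturation: I_D = ½ k_n V_ov² = 0.5 × 0.477 × 2.05² = 1 mA, giving V_DS = V_DD − I_D R_D = 11.7 − 1 × 38.5 = -26.9 V.
But -26.9 V < V_ov = 2.05 V, so the device is actually in triode.
In triode I_D = k_n[V_ov V_DS − ½ V_DS²] and I_D = (V_DD − V_DS)/R_D. Equating: 9.18 V_DS² − 38.65 V_DS + 11.7 = 0, giving V_DS = 0.328 V (the root below V_ov).
I_D = (11.7 − 0.328) / 38.5 = 0.295 mA.

I_D = 0.295 mA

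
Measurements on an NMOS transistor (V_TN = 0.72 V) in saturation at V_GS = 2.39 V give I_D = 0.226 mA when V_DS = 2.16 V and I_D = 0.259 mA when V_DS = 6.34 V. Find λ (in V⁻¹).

With V_GS fixed, I_D ∝ (1 + λ V_DS) in saturation, so I_D2/I_D1 = (1 + λ V_DS2)/(1 + λ V_DS1).
0.259/0.226 = 1.146 = (1 + 6.34 λ)/(1 + 2.16 λ).
Solving: λ (I_D1 V_DS2 − I_D2 V_DS1) = I_D2 − I_D1, so λ = (0.259 − 0.226) / (0.226 × 6.34 − 0.259 × 2.16) = 0.033 / 0.873 = 0.0378 V⁻¹.

λ = 0.0378 V⁻¹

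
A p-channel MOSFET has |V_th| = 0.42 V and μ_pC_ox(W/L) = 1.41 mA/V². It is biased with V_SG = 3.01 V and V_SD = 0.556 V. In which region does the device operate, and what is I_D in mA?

V_ov = V_SG − |V_th| = 3.01 − 0.42 = 2.59 V.
Since V_SD = 0.556 V < V_ov = 2.59 V, the device is in the triode region.
I_D = k_p [V_ov · V_SD − ½ V_SD²] = 1.41 × [2.59 × 0.556 − 0.5 × 0.556²] = 1.81 mA.

Triode; I_D = 1.81 mA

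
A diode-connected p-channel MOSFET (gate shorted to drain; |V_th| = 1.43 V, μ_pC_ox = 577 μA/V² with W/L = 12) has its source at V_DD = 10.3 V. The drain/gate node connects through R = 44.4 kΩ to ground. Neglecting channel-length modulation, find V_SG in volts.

V_SG = 1.67 V

With gate tied to drain, V_SG = V_SD ≥ V_SG − |V_th|, so the device is in saturation.
k_p = μ_pC_ox · (W/L) = 6.924 mA/V².
KCL at the drain: ½ k_p (V_SG − |V_th|)² = (V_DD − V_SG)/R.
Let x = V_SG − 1.43. Then 154 x² + x − 8.87 = 0, giving x = 0.237 V (positive root), so V_SG = 1.67 V.
I_D = (V_DD − V_SG)/R = (10.3 − 1.67) / 44.4 = 0.194 mA.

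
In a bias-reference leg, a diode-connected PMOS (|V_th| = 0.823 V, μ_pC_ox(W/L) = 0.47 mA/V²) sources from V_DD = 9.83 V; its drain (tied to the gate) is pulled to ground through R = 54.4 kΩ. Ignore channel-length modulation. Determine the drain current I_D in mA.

I_D = 0.151 mA

With gate tied to drain, V_SG = V_SD ≥ V_SG − |V_th|, so the device is in saturation.
KCL at the drain: ½ k_p (V_SG − |V_th|)² = (V_DD − V_SG)/R.
Let x = V_SG − 0.823. Then 12.8 x² + x − 9.007 = 0, giving x = 0.801 V (positive root), so V_SG = 1.62 V.
I_D = (V_DD − V_SG)/R = (9.83 − 1.62) / 54.4 = 0.151 mA.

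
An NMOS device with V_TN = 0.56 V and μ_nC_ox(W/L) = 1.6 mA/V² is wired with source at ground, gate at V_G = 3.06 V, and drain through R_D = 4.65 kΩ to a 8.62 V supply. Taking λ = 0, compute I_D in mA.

V_GS = V_G = 3.06 V, so V_ov = 3.06 − 0.56 = 2.5 V.
Assume saturation: I_D = ½ k_n V_ov² = 0.5 × 1.6 × 2.5² = 5 mA, giving V_DS = V_DD − I_D R_D = 8.62 − 5 × 4.65 = -14.6 V.
But -14.6 V < V_ov = 2.5 V, so the device is actually in triode.
In triode I_D = k_n[V_ov V_DS − ½ V_DS²] and I_D = (V_DD − V_DS)/R_D. Equating: 3.72 V_DS² − 19.6 V_DS + 8.62 = 0, giving V_DS = 0.484 V (the root below V_ov).
I_D = (8.62 − 0.484) / 4.65 = 1.75 mA.

I_D = 1.75 mA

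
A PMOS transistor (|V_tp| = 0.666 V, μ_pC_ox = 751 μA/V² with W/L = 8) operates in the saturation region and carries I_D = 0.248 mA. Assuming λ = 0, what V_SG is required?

V_SG = 0.953 V

k_p = μ_pC_ox · (W/L) = 6.008 mA/V².
In saturation I_D = ½ k_p (V_SG − |V_tp|)², so V_SG − |V_tp| = √(2 I_D / k_p) = √(2 × 0.248 / 6.008) = 0.287 V.
V_SG = 0.666 + 0.287 = 0.953 V.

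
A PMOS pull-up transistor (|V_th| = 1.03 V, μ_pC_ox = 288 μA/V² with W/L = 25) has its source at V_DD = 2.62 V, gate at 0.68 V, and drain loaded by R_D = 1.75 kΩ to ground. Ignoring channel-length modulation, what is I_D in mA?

V_SG = V_DD − V_G = 2.62 − 0.68 = 1.94 V, so V_ov = 1.94 − 1.03 = 0.91 V.
k_p = μ_pC_ox · (W/L) = 7.2 mA/V².
Assume saturation: I_D = ½ k_p V_ov² = 0.5 × 7.2 × 0.91² = 2.98 mA, giving V_SD = V_DD − I_D R_D = 2.62 − 2.98 × 1.75 = -2.6 V.
But -2.6 V < V_ov = 0.91 V, so the device is actually in triode.
In triode I_D = k_p[V_ov V_SD − ½ V_SD²] and I_D = (V_DD − V_SD)/R_D. Equating: 6.3 V_SD² − 12.47 V_SD + 2.62 = 0, giving V_SD = 0.239 V (the root below V_ov).
I_D = (2.62 − 0.239) / 1.75 = 1.36 mA.

I_D = 1.36 mA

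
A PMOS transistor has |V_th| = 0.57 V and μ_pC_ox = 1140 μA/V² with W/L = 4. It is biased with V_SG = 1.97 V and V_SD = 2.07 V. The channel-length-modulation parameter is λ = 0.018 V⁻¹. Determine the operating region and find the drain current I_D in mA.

Saturation; I_D = 4.64 mA

k_p = μ_pC_ox · (W/L) = 4.56 mA/V².
V_ov = V_SG − |V_th| = 1.97 − 0.57 = 1.4 V.
Since V_SD = 2.07 V ≥ V_ov = 1.4 V, the device is in saturation.
I_D = ½ k_p V_ov² (1 + λ V_SD) = 0.5 × 4.56 × 1.4² × (1 + 0.018 × 2.07) = 4.64 mA.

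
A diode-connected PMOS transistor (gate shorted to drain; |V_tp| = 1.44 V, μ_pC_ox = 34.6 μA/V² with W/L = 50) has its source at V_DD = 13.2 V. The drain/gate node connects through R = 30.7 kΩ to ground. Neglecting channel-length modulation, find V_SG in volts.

With gate tied to drain, V_SG = V_SD ≥ V_SG − |V_tp|, so the device is in saturation.
k_p = μ_pC_ox · (W/L) = 1.73 mA/V².
KCL at the drain: ½ k_p (V_SG − |V_tp|)² = (V_DD − V_SG)/R.
Let x = V_SG − 1.44. Then 26.6 x² + x − 11.76 = 0, giving x = 0.647 V (positive root), so V_SG = 2.09 V.
I_D = (V_DD − V_SG)/R = (13.2 − 2.09) / 30.7 = 0.362 mA.

V_SG = 2.09 V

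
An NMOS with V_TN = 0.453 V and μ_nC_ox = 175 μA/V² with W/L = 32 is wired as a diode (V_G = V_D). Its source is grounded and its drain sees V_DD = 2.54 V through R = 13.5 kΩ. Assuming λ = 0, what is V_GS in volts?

With gate tied to drain, V_GS = V_DS ≥ V_GS − V_TN, so the device is in saturation.
k_n = μ_nC_ox · (W/L) = 5.6 mA/V².
KCL at the drain: ½ k_n (V_GS − V_TN)² = (V_DD − V_GS)/R.
Let x = V_GS − 0.453. Then 37.8 x² + x − 2.087 = 0, giving x = 0.222 V (positive root), so V_GS = 0.675 V.
I_D = (V_DD − V_GS)/R = (2.54 − 0.675) / 13.5 = 0.138 mA.

V_GS = 0.675 V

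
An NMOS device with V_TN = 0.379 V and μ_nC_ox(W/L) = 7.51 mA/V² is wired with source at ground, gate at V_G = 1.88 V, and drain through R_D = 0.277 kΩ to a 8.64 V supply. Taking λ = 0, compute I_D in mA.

V_GS = V_G = 1.88 V, so V_ov = 1.88 − 0.379 = 1.5 V.
Assume saturation: I_D = ½ k_n V_ov² = 0.5 × 7.51 × 1.5² = 8.46 mA, giving V_DS = V_DD − I_D R_D = 8.64 − 8.46 × 0.277 = 6.3 V.
V_DS = 6.3 V ≥ V_ov = 1.5 V, confirming saturation.

I_D = 8.46 mA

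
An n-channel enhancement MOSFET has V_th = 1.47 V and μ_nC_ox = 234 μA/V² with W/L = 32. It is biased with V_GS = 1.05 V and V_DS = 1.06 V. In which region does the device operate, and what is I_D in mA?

Cutoff; I_D = 0 mA

V_GS = 1.05 V < V_th = 1.47 V, so the transistor is in cutoff.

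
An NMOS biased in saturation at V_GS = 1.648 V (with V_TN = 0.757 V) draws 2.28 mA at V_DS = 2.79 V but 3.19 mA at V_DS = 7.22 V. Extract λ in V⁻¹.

λ = 0.120 V⁻¹

With V_GS fixed, I_D ∝ (1 + λ V_DS) in saturation, so I_D2/I_D1 = (1 + λ V_DS2)/(1 + λ V_DS1).
3.19/2.28 = 1.399 = (1 + 7.22 λ)/(1 + 2.79 λ).
Solving: λ (I_D1 V_DS2 − I_D2 V_DS1) = I_D2 − I_D1, so λ = (3.19 − 2.28) / (2.28 × 7.22 − 3.19 × 2.79) = 0.91 / 7.56 = 0.12 V⁻¹.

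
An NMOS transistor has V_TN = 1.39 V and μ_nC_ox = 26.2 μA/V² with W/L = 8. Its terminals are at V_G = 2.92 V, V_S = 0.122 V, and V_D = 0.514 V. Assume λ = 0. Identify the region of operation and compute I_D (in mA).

Triode; I_D = 0.0996 mA

V_GS = V_G − V_S = 2.92 − 0.122 = 2.8 V; V_DS = V_D − V_S = 0.514 − 0.122 = 0.392 V.
k_n = μ_nC_ox · (W/L) = 0.2096 mA/V².
V_ov = V_GS − V_TN = 2.8 − 1.39 = 1.41 V.
Since V_DS = 0.392 V < V_ov = 1.41 V, the device is in the triode region.
I_D = k_n [V_ov · V_DS − ½ V_DS²] = 0.2096 × [1.41 × 0.392 − 0.5 × 0.392²] = 0.0996 mA.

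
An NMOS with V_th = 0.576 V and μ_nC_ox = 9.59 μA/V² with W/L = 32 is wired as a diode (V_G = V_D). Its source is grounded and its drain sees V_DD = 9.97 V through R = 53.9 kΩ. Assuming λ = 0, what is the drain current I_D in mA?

With gate tied to drain, V_GS = V_DS ≥ V_GS − V_th, so the device is in saturation.
k_n = μ_nC_ox · (W/L) = 0.3069 mA/V².
KCL at the drain: ½ k_n (V_GS − V_th)² = (V_DD − V_GS)/R.
Let x = V_GS − 0.576. Then 8.27 x² + x − 9.394 = 0, giving x = 1.01 V (positive root), so V_GS = 1.58 V.
I_D = (V_DD − V_GS)/R = (9.97 − 1.58) / 53.9 = 0.156 mA.

I_D = 0.156 mA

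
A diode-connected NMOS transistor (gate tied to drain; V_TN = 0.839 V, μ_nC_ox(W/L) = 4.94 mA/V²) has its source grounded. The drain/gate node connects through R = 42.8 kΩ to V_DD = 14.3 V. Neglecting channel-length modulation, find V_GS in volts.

With gate tied to drain, V_GS = V_DS ≥ V_GS − V_TN, so the device is in saturation.
KCL at the drain: ½ k_n (V_GS − V_TN)² = (V_DD − V_GS)/R.
Let x = V_GS − 0.839. Then 106 x² + x − 13.46 = 0, giving x = 0.352 V (positive root), so V_GS = 1.19 V.
I_D = (V_DD − V_GS)/R = (14.3 − 1.19) / 42.8 = 0.306 mA.

V_GS = 1.19 V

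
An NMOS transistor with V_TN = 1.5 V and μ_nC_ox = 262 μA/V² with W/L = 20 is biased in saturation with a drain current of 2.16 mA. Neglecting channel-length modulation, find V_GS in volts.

V_GS = 2.41 V

k_n = μ_nC_ox · (W/L) = 5.24 mA/V².
In saturation I_D = ½ k_n (V_GS − V_TN)², so V_GS − V_TN = √(2 I_D / k_n) = √(2 × 2.16 / 5.24) = 0.908 V.
V_GS = 1.5 + 0.908 = 2.41 V.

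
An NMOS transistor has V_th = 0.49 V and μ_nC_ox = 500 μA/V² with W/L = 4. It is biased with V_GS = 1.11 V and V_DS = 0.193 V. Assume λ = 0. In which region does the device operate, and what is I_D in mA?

Triode; I_D = 0.202 mA

k_n = μ_nC_ox · (W/L) = 2 mA/V².
V_ov = V_GS − V_th = 1.11 − 0.49 = 0.62 V.
Since V_DS = 0.193 V < V_ov = 0.62 V, the device is in the triode region.
I_D = k_n [V_ov · V_DS − ½ V_DS²] = 2 × [0.62 × 0.193 − 0.5 × 0.193²] = 0.202 mA.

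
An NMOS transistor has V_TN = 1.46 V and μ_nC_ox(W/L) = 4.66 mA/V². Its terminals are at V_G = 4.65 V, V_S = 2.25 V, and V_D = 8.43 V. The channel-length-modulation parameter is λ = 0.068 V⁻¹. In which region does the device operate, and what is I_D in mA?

Saturation; I_D = 2.92 mA

V_GS = V_G − V_S = 4.65 − 2.25 = 2.4 V; V_DS = V_D − V_S = 8.43 − 2.25 = 6.18 V.
V_ov = V_GS − V_TN = 2.4 − 1.46 = 0.94 V.
Since V_DS = 6.18 V ≥ V_ov = 0.94 V, the device is in saturation.
I_D = ½ k_n V_ov² (1 + λ V_DS) = 0.5 × 4.66 × 0.94² × (1 + 0.068 × 6.18) = 2.92 mA.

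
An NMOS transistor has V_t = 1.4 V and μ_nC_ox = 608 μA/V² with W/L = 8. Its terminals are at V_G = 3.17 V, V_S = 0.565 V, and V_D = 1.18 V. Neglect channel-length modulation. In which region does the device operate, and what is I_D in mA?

Triode; I_D = 2.68 mA

V_GS = V_G − V_S = 3.17 − 0.565 = 2.6 V; V_DS = V_D − V_S = 1.18 − 0.565 = 0.615 V.
k_n = μ_nC_ox · (W/L) = 4.864 mA/V².
V_ov = V_GS − V_t = 2.6 − 1.4 = 1.21 V.
Since V_DS = 0.615 V < V_ov = 1.21 V, the device is in the triode region.
I_D = k_n [V_ov · V_DS − ½ V_DS²] = 4.864 × [1.21 × 0.615 − 0.5 × 0.615²] = 2.68 mA.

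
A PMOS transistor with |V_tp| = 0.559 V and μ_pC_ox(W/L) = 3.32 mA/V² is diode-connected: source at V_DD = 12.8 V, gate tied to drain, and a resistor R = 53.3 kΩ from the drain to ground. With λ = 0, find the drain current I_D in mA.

With gate tied to drain, V_SG = V_SD ≥ V_SG − |V_tp|, so the device is in saturation.
KCL at the drain: ½ k_p (V_SG − |V_tp|)² = (V_DD − V_SG)/R.
Let x = V_SG − 0.559. Then 88.5 x² + x − 12.24 = 0, giving x = 0.366 V (positive root), so V_SG = 0.925 V.
I_D = (V_DD − V_SG)/R = (12.8 − 0.925) / 53.3 = 0.223 mA.

I_D = 0.223 mA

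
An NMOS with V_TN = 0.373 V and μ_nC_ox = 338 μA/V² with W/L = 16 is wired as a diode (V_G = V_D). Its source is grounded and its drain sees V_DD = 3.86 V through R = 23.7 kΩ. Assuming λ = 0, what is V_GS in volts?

With gate tied to drain, V_GS = V_DS ≥ V_GS − V_TN, so the device is in saturation.
k_n = μ_nC_ox · (W/L) = 5.408 mA/V².
KCL at the drain: ½ k_n (V_GS − V_TN)² = (V_DD − V_GS)/R.
Let x = V_GS − 0.373. Then 64.1 x² + x − 3.487 = 0, giving x = 0.226 V (positive root), so V_GS = 0.599 V.
I_D = (V_DD − V_GS)/R = (3.86 − 0.599) / 23.7 = 0.138 mA.

V_GS = 0.599 V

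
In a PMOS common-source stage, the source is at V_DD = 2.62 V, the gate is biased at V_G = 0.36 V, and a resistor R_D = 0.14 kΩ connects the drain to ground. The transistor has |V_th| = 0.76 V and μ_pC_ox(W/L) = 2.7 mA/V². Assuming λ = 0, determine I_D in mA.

V_SG = V_DD − V_G = 2.62 − 0.36 = 2.26 V, so V_ov = 2.26 − 0.76 = 1.5 V.
Assume saturation: I_D = ½ k_p V_ov² = 0.5 × 2.7 × 1.5² = 3.04 mA, giving V_SD = V_DD − I_D R_D = 2.62 − 3.04 × 0.14 = 2.19 V.
V_SD = 2.19 V ≥ V_ov = 1.5 V, confirming saturation.

I_D = 3.04 mA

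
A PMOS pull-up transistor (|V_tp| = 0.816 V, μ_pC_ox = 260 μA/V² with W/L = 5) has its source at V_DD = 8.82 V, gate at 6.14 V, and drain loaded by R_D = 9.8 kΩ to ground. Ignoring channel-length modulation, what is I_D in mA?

I_D = 0.859 mA

V_SG = V_DD − V_G = 8.82 − 6.14 = 2.68 V, so V_ov = 2.68 − 0.816 = 1.86 V.
k_p = μ_pC_ox · (W/L) = 1.3 mA/V².
Assume saturation: I_D = ½ k_p V_ov² = 0.5 × 1.3 × 1.86² = 2.26 mA, giving V_SD = V_DD − I_D R_D = 8.82 − 2.26 × 9.8 = -13.3 V.
But -13.3 V < V_ov = 1.86 V, so the device is actually in triode.
In triode I_D = k_p[V_ov V_SD − ½ V_SD²] and I_D = (V_DD − V_SD)/R_D. Equating: 6.37 V_SD² − 24.75 V_SD + 8.82 = 0, giving V_SD = 0.397 V (the root below V_ov).
I_D = (8.82 − 0.397) / 9.8 = 0.859 mA.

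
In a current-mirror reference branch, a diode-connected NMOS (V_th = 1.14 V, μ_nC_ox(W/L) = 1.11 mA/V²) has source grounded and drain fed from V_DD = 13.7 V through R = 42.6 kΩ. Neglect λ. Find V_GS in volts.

V_GS = 1.85 V

With gate tied to drain, V_GS = V_DS ≥ V_GS − V_th, so the device is in saturation.
KCL at the drain: ½ k_n (V_GS − V_th)² = (V_DD − V_GS)/R.
Let x = V_GS − 1.14. Then 23.6 x² + x − 12.56 = 0, giving x = 0.708 V (positive root), so V_GS = 1.85 V.
I_D = (V_DD − V_GS)/R = (13.7 − 1.85) / 42.6 = 0.278 mA.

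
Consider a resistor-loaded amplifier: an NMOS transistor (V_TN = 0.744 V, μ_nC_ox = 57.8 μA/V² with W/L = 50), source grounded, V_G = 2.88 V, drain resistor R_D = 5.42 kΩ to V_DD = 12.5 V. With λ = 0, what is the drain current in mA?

V_GS = V_G = 2.88 V, so V_ov = 2.88 − 0.744 = 2.14 V.
k_n = μ_nC_ox · (W/L) = 2.89 mA/V².
Assume saturation: I_D = ½ k_n V_ov² = 0.5 × 2.89 × 2.14² = 6.59 mA, giving V_DS = V_DD − I_D R_D = 12.5 − 6.59 × 5.42 = -23.2 V.
But -23.2 V < V_ov = 2.14 V, so the device is actually in triode.
In triode I_D = k_n[V_ov V_DS − ½ V_DS²] and I_D = (V_DD − V_DS)/R_D. Equating: 7.83 V_DS² − 34.46 V_DS + 12.5 = 0, giving V_DS = 0.399 V (the root below V_ov).
I_D = (12.5 − 0.399) / 5.42 = 2.23 mA.

I_D = 2.23 mA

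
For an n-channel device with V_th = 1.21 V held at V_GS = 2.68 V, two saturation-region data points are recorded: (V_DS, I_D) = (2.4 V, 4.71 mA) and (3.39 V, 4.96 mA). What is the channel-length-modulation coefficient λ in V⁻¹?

λ = 0.0615 V⁻¹

With V_GS fixed, I_D ∝ (1 + λ V_DS) in saturation, so I_D2/I_D1 = (1 + λ V_DS2)/(1 + λ V_DS1).
4.96/4.71 = 1.053 = (1 + 3.39 λ)/(1 + 2.4 λ).
Solving: λ (I_D1 V_DS2 − I_D2 V_DS1) = I_D2 − I_D1, so λ = (4.96 − 4.71) / (4.71 × 3.39 − 4.96 × 2.4) = 0.25 / 4.06 = 0.0615 V⁻¹.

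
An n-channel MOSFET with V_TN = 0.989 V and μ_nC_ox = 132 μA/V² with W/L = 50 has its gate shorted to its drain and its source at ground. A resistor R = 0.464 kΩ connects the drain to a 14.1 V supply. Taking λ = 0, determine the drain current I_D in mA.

With gate tied to drain, V_GS = V_DS ≥ V_GS − V_TN, so the device is in saturation.
k_n = μ_nC_ox · (W/L) = 6.6 mA/V².
KCL at the drain: ½ k_n (V_GS − V_TN)² = (V_DD − V_GS)/R.
Let x = V_GS − 0.989. Then 1.53 x² + x − 13.11 = 0, giving x = 2.62 V (positive root), so V_GS = 3.61 V.
I_D = (V_DD − V_GS)/R = (14.1 − 3.61) / 0.464 = 22.6 mA.

I_D = 22.6 mA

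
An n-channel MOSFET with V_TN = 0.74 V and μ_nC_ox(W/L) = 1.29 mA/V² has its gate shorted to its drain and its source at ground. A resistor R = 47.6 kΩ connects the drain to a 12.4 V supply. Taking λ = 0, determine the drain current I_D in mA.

With gate tied to drain, V_GS = V_DS ≥ V_GS − V_TN, so the device is in saturation.
KCL at the drain: ½ k_n (V_GS − V_TN)² = (V_DD − V_GS)/R.
Let x = V_GS − 0.74. Then 30.7 x² + x − 11.66 = 0, giving x = 0.6 V (positive root), so V_GS = 1.34 V.
I_D = (V_DD − V_GS)/R = (12.4 − 1.34) / 47.6 = 0.232 mA.

I_D = 0.232 mA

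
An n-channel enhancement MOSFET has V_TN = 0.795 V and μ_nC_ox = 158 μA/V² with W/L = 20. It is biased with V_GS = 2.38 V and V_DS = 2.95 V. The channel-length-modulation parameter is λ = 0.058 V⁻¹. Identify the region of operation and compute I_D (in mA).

k_n = μ_nC_ox · (W/L) = 3.16 mA/V².
V_ov = V_GS − V_TN = 2.38 − 0.795 = 1.58 V.
Since V_DS = 2.95 V ≥ V_ov = 1.58 V, the device is in saturation.
I_D = ½ k_n V_ov² (1 + λ V_DS) = 0.5 × 3.16 × 1.58² × (1 + 0.058 × 2.95) = 4.65 mA.

Saturation; I_D = 4.65 mA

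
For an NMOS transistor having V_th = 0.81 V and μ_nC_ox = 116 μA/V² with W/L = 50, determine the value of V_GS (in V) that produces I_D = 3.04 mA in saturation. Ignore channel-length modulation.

k_n = μ_nC_ox · (W/L) = 5.8 mA/V².
In saturation I_D = ½ k_n (V_GS − V_th)², so V_GS − V_th = √(2 I_D / k_n) = √(2 × 3.04 / 5.8) = 1.02 V.
V_GS = 0.81 + 1.02 = 1.83 V.

V_GS = 1.83 V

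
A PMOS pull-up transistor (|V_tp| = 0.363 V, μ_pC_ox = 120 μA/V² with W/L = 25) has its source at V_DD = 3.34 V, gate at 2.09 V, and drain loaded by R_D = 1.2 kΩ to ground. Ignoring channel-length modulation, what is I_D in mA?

I_D = 1.18 mA

V_SG = V_DD − V_G = 3.34 − 2.09 = 1.25 V, so V_ov = 1.25 − 0.363 = 0.887 V.
k_p = μ_pC_ox · (W/L) = 3 mA/V².
Assume saturation: I_D = ½ k_p V_ov² = 0.5 × 3 × 0.887² = 1.18 mA, giving V_SD = V_DD − I_D R_D = 3.34 − 1.18 × 1.2 = 1.92 V.
V_SD = 1.92 V ≥ V_ov = 0.887 V, confirming saturation.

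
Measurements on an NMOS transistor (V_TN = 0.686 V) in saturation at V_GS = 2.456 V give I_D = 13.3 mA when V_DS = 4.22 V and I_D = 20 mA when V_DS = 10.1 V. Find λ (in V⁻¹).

λ = 0.134 V⁻¹

With V_GS fixed, I_D ∝ (1 + λ V_DS) in saturation, so I_D2/I_D1 = (1 + λ V_DS2)/(1 + λ V_DS1).
20/13.3 = 1.504 = (1 + 10.1 λ)/(1 + 4.22 λ).
Solving: λ (I_D1 V_DS2 − I_D2 V_DS1) = I_D2 − I_D1, so λ = (20 − 13.3) / (13.3 × 10.1 − 20 × 4.22) = 6.7 / 49.9 = 0.134 V⁻¹.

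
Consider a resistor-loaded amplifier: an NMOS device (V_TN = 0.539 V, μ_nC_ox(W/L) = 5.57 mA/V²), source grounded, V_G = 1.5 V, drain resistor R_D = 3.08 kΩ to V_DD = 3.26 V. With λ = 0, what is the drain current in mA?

I_D = 0.991 mA

V_GS = V_G = 1.5 V, so V_ov = 1.5 − 0.539 = 0.961 V.
Assume saturation: I_D = ½ k_n V_ov² = 0.5 × 5.57 × 0.961² = 2.57 mA, giving V_DS = V_DD − I_D R_D = 3.26 − 2.57 × 3.08 = -4.66 V.
But -4.66 V < V_ov = 0.961 V, so the device is actually in triode.
In triode I_D = k_n[V_ov V_DS − ½ V_DS²] and I_D = (V_DD − V_DS)/R_D. Equating: 8.58 V_DS² − 17.49 V_DS + 3.26 = 0, giving V_DS = 0.208 V (the root below V_ov).
I_D = (3.26 − 0.208) / 3.08 = 0.991 mA.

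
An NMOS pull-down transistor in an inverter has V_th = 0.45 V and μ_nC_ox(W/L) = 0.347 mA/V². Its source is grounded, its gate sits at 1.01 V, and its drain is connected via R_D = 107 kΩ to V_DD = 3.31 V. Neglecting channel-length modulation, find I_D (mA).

I_D = 0.0293 mA

V_GS = V_G = 1.01 V, so V_ov = 1.01 − 0.45 = 0.56 V.
Assume saturation: I_D = ½ k_n V_ov² = 0.5 × 0.347 × 0.56² = 0.0544 mA, giving V_DS = V_DD − I_D R_D = 3.31 − 0.0544 × 107 = -2.51 V.
But -2.51 V < V_ov = 0.56 V, so the device is actually in triode.
In triode I_D = k_n[V_ov V_DS − ½ V_DS²] and I_D = (V_DD − V_DS)/R_D. Equating: 18.6 V_DS² − 21.79 V_DS + 3.31 = 0, giving V_DS = 0.179 V (the root below V_ov).
I_D = (3.31 − 0.179) / 107 = 0.0293 mA.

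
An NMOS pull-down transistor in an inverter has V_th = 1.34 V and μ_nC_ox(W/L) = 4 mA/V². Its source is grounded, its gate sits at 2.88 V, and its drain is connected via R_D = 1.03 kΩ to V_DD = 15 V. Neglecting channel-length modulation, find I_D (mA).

I_D = 4.74 mA

V_GS = V_G = 2.88 V, so V_ov = 2.88 − 1.34 = 1.54 V.
Assume saturation: I_D = ½ k_n V_ov² = 0.5 × 4 × 1.54² = 4.74 mA, giving V_DS = V_DD − I_D R_D = 15 − 4.74 × 1.03 = 10.1 V.
V_DS = 10.1 V ≥ V_ov = 1.54 V, confirming saturation.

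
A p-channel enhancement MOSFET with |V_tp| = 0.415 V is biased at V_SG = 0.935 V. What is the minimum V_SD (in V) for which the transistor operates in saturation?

The boundary between triode and saturation is V_SD = V_SG − |V_tp| = V_ov.
V_ov = 0.935 − 0.415 = 0.52 V.

V_SD,sat = 0.520 V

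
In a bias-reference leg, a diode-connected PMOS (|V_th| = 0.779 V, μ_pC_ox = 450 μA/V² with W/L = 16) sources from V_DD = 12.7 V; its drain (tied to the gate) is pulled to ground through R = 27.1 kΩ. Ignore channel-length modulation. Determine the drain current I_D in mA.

With gate tied to drain, V_SG = V_SD ≥ V_SG − |V_th|, so the device is in saturation.
k_p = μ_pC_ox · (W/L) = 7.2 mA/V².
KCL at the drain: ½ k_p (V_SG − |V_th|)² = (V_DD − V_SG)/R.
Let x = V_SG − 0.779. Then 97.6 x² + x − 11.92 = 0, giving x = 0.344 V (positive root), so V_SG = 1.12 V.
I_D = (V_DD − V_SG)/R = (12.7 − 1.12) / 27.1 = 0.427 mA.

I_D = 0.427 mA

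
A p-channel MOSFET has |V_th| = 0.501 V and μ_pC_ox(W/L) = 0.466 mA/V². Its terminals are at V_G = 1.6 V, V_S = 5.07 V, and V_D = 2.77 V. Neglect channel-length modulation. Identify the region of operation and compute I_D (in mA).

V_SG = V_S − V_G = 5.07 − 1.6 = 3.47 V; V_SD = V_S − V_D = 5.07 − 2.77 = 2.3 V.
V_ov = V_SG − |V_th| = 3.47 − 0.501 = 2.97 V.
Since V_SD = 2.3 V < V_ov = 2.97 V, the device is in the triode region.
I_D = k_p [V_ov · V_SD − ½ V_SD²] = 0.466 × [2.97 × 2.3 − 0.5 × 2.3²] = 1.95 mA.

Triode; I_D = 1.95 mA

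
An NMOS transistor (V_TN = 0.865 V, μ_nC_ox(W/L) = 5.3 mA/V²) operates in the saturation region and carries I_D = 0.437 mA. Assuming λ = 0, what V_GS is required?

In saturation I_D = ½ k_n (V_GS − V_TN)², so V_GS − V_TN = √(2 I_D / k_n) = √(2 × 0.437 / 5.3) = 0.406 V.
V_GS = 0.865 + 0.406 = 1.27 V.

V_GS = 1.27 V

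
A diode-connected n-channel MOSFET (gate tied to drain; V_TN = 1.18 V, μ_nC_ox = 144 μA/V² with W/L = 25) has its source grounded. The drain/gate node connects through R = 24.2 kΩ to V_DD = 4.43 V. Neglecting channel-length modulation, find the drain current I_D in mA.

With gate tied to drain, V_GS = V_DS ≥ V_GS − V_TN, so the device is in saturation.
k_n = μ_nC_ox · (W/L) = 3.6 mA/V².
KCL at the drain: ½ k_n (V_GS − V_TN)² = (V_DD − V_GS)/R.
Let x = V_GS − 1.18. Then 43.6 x² + x − 3.25 = 0, giving x = 0.262 V (positive root), so V_GS = 1.44 V.
I_D = (V_DD − V_GS)/R = (4.43 − 1.44) / 24.2 = 0.123 mA.

I_D = 0.123 mA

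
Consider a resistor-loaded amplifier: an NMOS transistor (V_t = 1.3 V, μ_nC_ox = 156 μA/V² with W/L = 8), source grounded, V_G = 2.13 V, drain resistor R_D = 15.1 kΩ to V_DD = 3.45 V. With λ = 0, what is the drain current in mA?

V_GS = V_G = 2.13 V, so V_ov = 2.13 − 1.3 = 0.83 V.
k_n = μ_nC_ox · (W/L) = 1.248 mA/V².
Assume saturation: I_D = ½ k_n V_ov² = 0.5 × 1.248 × 0.83² = 0.43 mA, giving V_DS = V_DD − I_D R_D = 3.45 − 0.43 × 15.1 = -3.04 V.
But -3.04 V < V_ov = 0.83 V, so the device is actually in triode.
In triode I_D = k_n[V_ov V_DS − ½ V_DS²] and I_D = (V_DD − V_DS)/R_D. Equating: 9.42 V_DS² − 16.64 V_DS + 3.45 = 0, giving V_DS = 0.24 V (the root below V_ov).
I_D = (3.45 − 0.24) / 15.1 = 0.213 mA.

I_D = 0.213 mA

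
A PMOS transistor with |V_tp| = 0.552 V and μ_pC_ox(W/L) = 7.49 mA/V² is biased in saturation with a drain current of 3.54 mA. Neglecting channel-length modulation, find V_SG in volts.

V_SG = 1.52 V

In saturation I_D = ½ k_p (V_SG − |V_tp|)², so V_SG − |V_tp| = √(2 I_D / k_p) = √(2 × 3.54 / 7.49) = 0.972 V.
V_SG = 0.552 + 0.972 = 1.52 V.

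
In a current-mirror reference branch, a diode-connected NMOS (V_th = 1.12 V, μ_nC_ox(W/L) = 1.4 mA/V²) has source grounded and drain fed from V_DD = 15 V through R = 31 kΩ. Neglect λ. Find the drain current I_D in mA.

I_D = 0.423 mA

With gate tied to drain, V_GS = V_DS ≥ V_GS − V_th, so the device is in saturation.
KCL at the drain: ½ k_n (V_GS − V_th)² = (V_DD − V_GS)/R.
Let x = V_GS − 1.12. Then 21.7 x² + x − 13.88 = 0, giving x = 0.777 V (positive root), so V_GS = 1.9 V.
I_D = (V_DD − V_GS)/R = (15 − 1.9) / 31 = 0.423 mA.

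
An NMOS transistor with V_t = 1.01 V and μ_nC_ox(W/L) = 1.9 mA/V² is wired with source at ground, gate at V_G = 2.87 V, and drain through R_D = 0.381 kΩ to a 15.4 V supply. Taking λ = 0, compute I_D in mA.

V_GS = V_G = 2.87 V, so V_ov = 2.87 − 1.01 = 1.86 V.
Assume saturation: I_D = ½ k_n V_ov² = 0.5 × 1.9 × 1.86² = 3.29 mA, giving V_DS = V_DD − I_D R_D = 15.4 − 3.29 × 0.381 = 14.1 V.
V_DS = 14.1 V ≥ V_ov = 1.86 V, confirming saturation.

I_D = 3.29 mA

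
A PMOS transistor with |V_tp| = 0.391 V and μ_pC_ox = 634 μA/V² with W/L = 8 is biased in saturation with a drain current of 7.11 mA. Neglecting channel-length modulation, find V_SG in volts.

V_SG = 2.07 V

k_p = μ_pC_ox · (W/L) = 5.072 mA/V².
In saturation I_D = ½ k_p (V_SG − |V_tp|)², so V_SG − |V_tp| = √(2 I_D / k_p) = √(2 × 7.11 / 5.072) = 1.67 V.
V_SG = 0.391 + 1.67 = 2.07 V.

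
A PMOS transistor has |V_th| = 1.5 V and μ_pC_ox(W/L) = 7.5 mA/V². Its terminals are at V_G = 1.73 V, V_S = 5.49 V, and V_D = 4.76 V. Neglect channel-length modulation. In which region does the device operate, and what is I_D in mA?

Triode; I_D = 10.4 mA

V_SG = V_S − V_G = 5.49 − 1.73 = 3.76 V; V_SD = V_S − V_D = 5.49 − 4.76 = 0.73 V.
V_ov = V_SG − |V_th| = 3.76 − 1.5 = 2.26 V.
Since V_SD = 0.73 V < V_ov = 2.26 V, the device is in the triode region.
I_D = k_p [V_ov · V_SD − ½ V_SD²] = 7.5 × [2.26 × 0.73 − 0.5 × 0.73²] = 10.4 mA.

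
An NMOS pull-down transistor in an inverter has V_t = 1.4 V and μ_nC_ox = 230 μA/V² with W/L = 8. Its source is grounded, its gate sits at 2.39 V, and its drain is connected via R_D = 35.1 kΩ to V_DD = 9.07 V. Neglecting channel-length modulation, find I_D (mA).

I_D = 0.254 mA

V_GS = V_G = 2.39 V, so V_ov = 2.39 − 1.4 = 0.99 V.
k_n = μ_nC_ox · (W/L) = 1.84 mA/V².
Assume saturation: I_D = ½ k_n V_ov² = 0.5 × 1.84 × 0.99² = 0.902 mA, giving V_DS = V_DD − I_D R_D = 9.07 − 0.902 × 35.1 = -22.6 V.
But -22.6 V < V_ov = 0.99 V, so the device is actually in triode.
In triode I_D = k_n[V_ov V_DS − ½ V_DS²] and I_D = (V_DD − V_DS)/R_D. Equating: 32.3 V_DS² − 64.94 V_DS + 9.07 = 0, giving V_DS = 0.151 V (the root below V_ov).
I_D = (9.07 − 0.151) / 35.1 = 0.254 mA.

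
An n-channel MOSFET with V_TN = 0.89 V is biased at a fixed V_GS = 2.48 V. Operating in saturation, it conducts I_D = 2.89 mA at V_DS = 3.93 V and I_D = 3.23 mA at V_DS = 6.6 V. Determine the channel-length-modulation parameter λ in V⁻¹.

λ = 0.0533 V⁻¹

With V_GS fixed, I_D ∝ (1 + λ V_DS) in saturation, so I_D2/I_D1 = (1 + λ V_DS2)/(1 + λ V_DS1).
3.23/2.89 = 1.118 = (1 + 6.6 λ)/(1 + 3.93 λ).
Solving: λ (I_D1 V_DS2 − I_D2 V_DS1) = I_D2 − I_D1, so λ = (3.23 − 2.89) / (2.89 × 6.6 − 3.23 × 3.93) = 0.34 / 6.38 = 0.0533 V⁻¹.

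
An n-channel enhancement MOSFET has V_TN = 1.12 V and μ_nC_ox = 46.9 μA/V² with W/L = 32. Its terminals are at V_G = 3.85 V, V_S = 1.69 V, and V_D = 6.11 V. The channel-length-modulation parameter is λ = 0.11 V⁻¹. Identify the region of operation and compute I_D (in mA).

Saturation; I_D = 1.21 mA

V_GS = V_G − V_S = 3.85 − 1.69 = 2.16 V; V_DS = V_D − V_S = 6.11 − 1.69 = 4.42 V.
k_n = μ_nC_ox · (W/L) = 1.501 mA/V².
V_ov = V_GS − V_TN = 2.16 − 1.12 = 1.04 V.
Since V_DS = 4.42 V ≥ V_ov = 1.04 V, the device is in saturation.
I_D = ½ k_n V_ov² (1 + λ V_DS) = 0.5 × 1.501 × 1.04² × (1 + 0.11 × 4.42) = 1.21 mA.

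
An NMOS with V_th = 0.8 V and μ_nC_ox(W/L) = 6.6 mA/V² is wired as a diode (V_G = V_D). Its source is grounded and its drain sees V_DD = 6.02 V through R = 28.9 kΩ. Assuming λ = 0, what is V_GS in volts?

With gate tied to drain, V_GS = V_DS ≥ V_GS − V_th, so the device is in saturation.
KCL at the drain: ½ k_n (V_GS − V_th)² = (V_DD − V_GS)/R.
Let x = V_GS − 0.8. Then 95.4 x² + x − 5.22 = 0, giving x = 0.229 V (positive root), so V_GS = 1.03 V.
I_D = (V_DD − V_GS)/R = (6.02 − 1.03) / 28.9 = 0.173 mA.

V_GS = 1.03 V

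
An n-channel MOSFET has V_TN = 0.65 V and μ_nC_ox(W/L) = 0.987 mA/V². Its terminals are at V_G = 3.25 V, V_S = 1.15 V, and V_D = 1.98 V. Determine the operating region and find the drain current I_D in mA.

V_GS = V_G − V_S = 3.25 − 1.15 = 2.1 V; V_DS = V_D − V_S = 1.98 − 1.15 = 0.83 V.
V_ov = V_GS − V_TN = 2.1 − 0.65 = 1.45 V.
Since V_DS = 0.83 V < V_ov = 1.45 V, the device is in the triode region.
I_D = k_n [V_ov · V_DS − ½ V_DS²] = 0.987 × [1.45 × 0.83 − 0.5 × 0.83²] = 0.848 mA.

Triode; I_D = 0.848 mA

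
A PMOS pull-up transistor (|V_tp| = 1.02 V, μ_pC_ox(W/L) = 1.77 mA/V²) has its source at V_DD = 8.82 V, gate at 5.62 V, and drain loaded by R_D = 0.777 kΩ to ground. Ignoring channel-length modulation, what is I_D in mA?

I_D = 4.21 mA

V_SG = V_DD − V_G = 8.82 − 5.62 = 3.2 V, so V_ov = 3.2 − 1.02 = 2.18 V.
Assume saturation: I_D = ½ k_p V_ov² = 0.5 × 1.77 × 2.18² = 4.21 mA, giving V_SD = V_DD − I_D R_D = 8.82 − 4.21 × 0.777 = 5.55 V.
V_SD = 5.55 V ≥ V_ov = 2.18 V, confirming saturation.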